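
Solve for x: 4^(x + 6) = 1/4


Express both sides with the same base.
1/4 = 4^(-1)
Since the bases match, equate exponents: x + 6 = -1
So x = -1 - (6) = -7

x = -7


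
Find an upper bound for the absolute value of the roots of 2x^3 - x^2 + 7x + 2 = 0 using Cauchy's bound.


Cauchy's bound: all roots r satisfy |r| <= 1 + max(|a_i/a_n|) for i = 0,...,n-1
where a_n is the leading coefficient.

Coefficients: [2, -1, 7, 2]
Leading coefficient a_n = 2
Ratios |a_i/a_n|: 1/2, 7/2, 1
Maximum ratio: 7/2
Cauchy's bound: |r| <= 1 + 7/2 = 9/2

Upper bound = 9/2


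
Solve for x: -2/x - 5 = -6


Subtract -5 from both sides: -2/x = -1
Multiply both sides by x: -2 = -1 * x
Divide by -1: x = 2

x = 2


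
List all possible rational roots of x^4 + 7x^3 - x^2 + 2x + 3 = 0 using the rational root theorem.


Rational root theorem: possible roots are ±p/q where:
  p divides the constant term (3): p ∈ {1, 3}
  q divides the leading coefficient (1): q ∈ {1}

All possible rational roots: -3, -1, 1, 3

-3, -1, 1, 3


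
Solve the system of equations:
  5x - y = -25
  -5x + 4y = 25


Using Cramer's rule:
Determinant D = (5)(4) - (-5)(-1) = 20 - 5 = 15
Dx = (-25)(4) - (25)(-1) = -100 + 25 = -75
Dy = (5)(25) - (-5)(-25) = 125 - 125 = 0
x = Dx/D = -75/15 = -5
y = Dy/D = 0/15 = 0

x = -5, y = 0


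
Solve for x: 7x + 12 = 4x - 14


Starting with: 7x + 12 = 4x - 14
Move all x terms to left: (7 - 4)x = -14 - 12
Simplify: 3x = -26
Divide both sides by 3: x = -26/3

x = -26/3


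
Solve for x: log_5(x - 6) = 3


Convert to exponential form: x - 6 = 5^3 = 125
x = 125 + 6 = 131
Check: log_5(131 - 6) = log_5(125) = log_5(125) = 3 ✓

x = 131


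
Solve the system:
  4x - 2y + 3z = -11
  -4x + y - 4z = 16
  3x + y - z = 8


Using Cramer's rule. Expand each determinant along the first row.
D  = 4*[1*(-1) - (-4)*1] - (-2)*[(-4)*(-1) - (-4)*3] + 3*[(-4)*1 - 1*3]
  = 4*(3) - (-2)*(16) + 3*(-7) = 23
Dx = (-11)*[1*(-1) - (-4)*1] - (-2)*[16*(-1) - (-4)*8] + 3*[16*1 - 1*8]
  = (-11)*(3) - (-2)*(16) + 3*(8) = 23
Dy = 4*[16*(-1) - (-4)*8] - (-11)*[(-4)*(-1) - (-4)*3] + 3*[(-4)*8 - 16*3]
  = 4*(16) - (-11)*(16) + 3*(-80) = 0
Dz = 4*[1*8 - 16*1] - (-2)*[(-4)*8 - 16*3] + (-11)*[(-4)*1 - 1*3]
  = 4*(-8) - (-2)*(-80) + (-11)*(-7) = -115
x = Dx/D = 23/23 = 1, y = Dy/D = 0/23 = 0, z = Dz/D = -115/23 = -5
Check eq1: (4)(1) + (-2)(0) + (3)(-5) = -11 = -11 ✓
Check eq2: (-4)(1) + (1)(0) + (-4)(-5) = 16 = 16 ✓
Check eq3: (3)(1) + (1)(0) + (-1)(-5) = 8 = 8 ✓

x = 1, y = 0, z = -5


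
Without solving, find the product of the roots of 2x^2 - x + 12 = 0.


By Vieta's formulas for ax^2 + bx + c = 0:
  Sum of roots = -b/a
  Product of roots = c/a

Here a = 2, b = -1, c = 12
Sum = -(-1)/2 = 1/2
Product = 12/2 = 6

Product = 6


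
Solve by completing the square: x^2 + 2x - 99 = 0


Start: x^2 + 2x - 99 = 0
Move constant: x^2 + 2x = 99
Half of 2 is 1, squared is 1
Add 1 to both sides: x^2 + 2x + 1 = 100
(x + 1)^2 = 100
x + 1 = ±10
x = -1 + 10 = 9 or x = -1 - 10 = -11

x = -11, x = 9


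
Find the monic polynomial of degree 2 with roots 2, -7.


A monic polynomial with roots 2, -7 is:
p(x) = (x - 2)(x + 7)
After multiplying by (x - 2): x - 2
After multiplying by (x + 7): x^2 + 5x - 14

x^2 + 5x - 14


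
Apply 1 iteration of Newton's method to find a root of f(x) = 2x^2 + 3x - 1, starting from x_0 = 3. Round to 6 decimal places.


Newton's method: x_(n+1) = x_n - f(x_n)/f'(x_n)
f(x) = 2x^2 + 3x - 1
f'(x) = 4x + 3

Iteration 1:
  f(3.000000) = 26.000000
  f'(3.000000) = 15.000000
  x_1 = 3.000000 - (26.000000)/(15.000000) = 1.266667

x_1 = 1.266667


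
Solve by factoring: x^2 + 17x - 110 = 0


We need two numbers that multiply to -110 and add to 17.
Those numbers are 22 and -5 (since 22 * (-5) = -110 and 22 + (-5) = 17).
So x^2 + 17x - 110 = (x + 22)(x - 5) = 0
Setting each factor to zero: x = -22 or x = 5

x = -22, x = 5


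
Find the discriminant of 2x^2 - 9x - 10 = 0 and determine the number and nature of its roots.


For ax^2 + bx + c = 0, discriminant D = b^2 - 4ac
Here a = 2, b = -9, c = -10
D = (-9)^2 - 4(2)(-10) = 81 + 80 = 161

D = 161 > 0 but not a perfect square
The equation has 2 distinct real irrational roots.

Discriminant = 161, 2 distinct real irrational roots


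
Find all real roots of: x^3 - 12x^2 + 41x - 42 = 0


Let p(x) = x^3 - 12x^2 + 41x - 42. By the rational root theorem (leading coefficient 1), any rational root is an integer divisor of 42: try ±1, ±2, ... in turn.
Test x = 1: value = -12 ≠ 0.
Test x = -1: value = -96 ≠ 0.
Test x = 2: value = 0 ✓, so (x - 2) is a factor.
Synthetic division by (x - 2): bring down 1; 1(2) - 12 = -10; (-10)(2) + 41 = 21; 21(2) - 42 = 0 → quotient x^2 - 10x + 21, remainder 0.
Solve the quadratic x^2 - 10x + 21 = 0: discriminant = (-10)^2 - 4(1)(21) = 100 - 84 = 16.
sqrt(16) = 4, so x = (10 ± 4)/2: x = 7 or x = 3.

x = 2, x = 3, x = 7


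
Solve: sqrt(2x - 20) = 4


Square both sides: 2x - 20 = 4^2 = 16
2x = 16 + 20 = 36
x = 18
Check: sqrt(2*18 - 20) = sqrt(16) = 4 ✓

x = 18


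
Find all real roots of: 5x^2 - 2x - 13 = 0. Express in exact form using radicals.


Using the quadratic formula: x = (-b ± sqrt(b^2 - 4ac)) / (2a)
Here a = 5, b = -2, c = -13
Discriminant = b^2 - 4ac = (-2)^2 - 4(5)(-13) = 4 + 260 = 264
Since discriminant = 264 > 0, there are two real roots.
x = (2 ± 2*sqrt(66)) / 10
Simplifying: x = (1 ± sqrt(66)) / 5
Numerically: x ≈ 1.8248 or x ≈ -1.4248

x = (1 + sqrt(66)) / 5 or x = (1 - sqrt(66)) / 5


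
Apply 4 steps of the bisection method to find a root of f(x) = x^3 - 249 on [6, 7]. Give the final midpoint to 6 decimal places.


f(x) = x^3 - 249
f(6) = -33 < 0
f(7) = 94 > 0

Step 1: midpoint = (6.000000 + 7.000000)/2 = 6.500000
  f(6.500000) = 25.625000
  f(mid) > 0, so root is in [6.000000, 6.500000]

Step 2: midpoint = (6.000000 + 6.500000)/2 = 6.250000
  f(6.250000) = -4.859375
  f(mid) < 0, so root is in [6.250000, 6.500000]

Step 3: midpoint = (6.250000 + 6.500000)/2 = 6.375000
  f(6.375000) = 10.083984
  f(mid) > 0, so root is in [6.250000, 6.375000]

Step 4: midpoint = (6.250000 + 6.375000)/2 = 6.312500
  f(6.312500) = 2.538330
  f(mid) > 0, so root is in [6.250000, 6.312500]

midpoint = 6.312500


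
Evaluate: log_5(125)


We need the exponent such that 5^? = 125
5^3 = 125
Therefore log_5(125) = 3

3


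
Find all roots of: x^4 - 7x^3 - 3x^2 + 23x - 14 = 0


Let p(x) = x^4 - 7x^3 - 3x^2 + 23x - 14. By the rational root theorem (leading coefficient 1), any rational root is an integer divisor of 14: try ±1, ±2, ... in turn.
Test x = 1: value = 0 ✓, so (x - 1) is a factor.
Synthetic division by (x - 1): bring down 1; 1(1) - 7 = -6; (-6)(1) - 3 = -9; (-9)(1) + 23 = 14; 14(1) - 14 = 0 → quotient x^3 - 6x^2 - 9x + 14, remainder 0.
Continue with the quotient x^3 - 6x^2 - 9x + 14 (candidates must divide 14; re-test x = 1 first in case it repeats).
Test x = 1: value = 0 ✓, so (x - 1) is a factor.
Synthetic division by (x - 1): bring down 1; 1(1) - 6 = -5; (-5)(1) - 9 = -14; (-14)(1) + 14 = 0 → quotient x^2 - 5x - 14, remainder 0.
Solve the quadratic x^2 - 5x - 14 = 0: discriminant = (-5)^2 - 4(1)(-14) = 25 + 56 = 81.
sqrt(81) = 9, so x = (5 ± 9)/2: x = 7 or x = -2.
Collecting all roots found:

x = -2, x = 1 (multiplicity 2), x = 7


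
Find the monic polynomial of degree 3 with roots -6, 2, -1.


A monic polynomial with roots -6, 2, -1 is:
p(x) = (x + 6)(x - 2)(x + 1)
After multiplying by (x + 6): x + 6
After multiplying by (x - 2): x^2 + 4x - 12
After multiplying by (x + 1): x^3 + 5x^2 - 8x - 12

x^3 + 5x^2 - 8x - 12


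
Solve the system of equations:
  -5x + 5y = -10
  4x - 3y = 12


Using Cramer's rule:
Determinant D = (-5)(-3) - (4)(5) = 15 - 20 = -5
Dx = (-10)(-3) - (12)(5) = 30 - 60 = -30
Dy = (-5)(12) - (4)(-10) = -60 + 40 = -20
x = Dx/D = -30/-5 = 6
y = Dy/D = -20/-5 = 4

x = 6, y = 4


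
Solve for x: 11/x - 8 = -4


Subtract -8 from both sides: 11/x = 4
Multiply both sides by x: 11 = 4 * x
Divide by 4: x = 11/4

x = 11/4


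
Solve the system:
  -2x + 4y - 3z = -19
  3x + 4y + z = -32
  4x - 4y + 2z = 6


Using Cramer's rule. Expand each determinant along the first row.
D  = (-2)*[4*2 - 1*(-4)] - 4*[3*2 - 1*4] + (-3)*[3*(-4) - 4*4]
  = (-2)*(12) - 4*(2) + (-3)*(-28) = 52
Dx = (-19)*[4*2 - 1*(-4)] - 4*[(-32)*2 - 1*6] + (-3)*[(-32)*(-4) - 4*6]
  = (-19)*(12) - 4*(-70) + (-3)*(104) = -260
Dy = (-2)*[(-32)*2 - 1*6] - (-19)*[3*2 - 1*4] + (-3)*[3*6 - (-32)*4]
  = (-2)*(-70) - (-19)*(2) + (-3)*(146) = -260
Dz = (-2)*[4*6 - (-32)*(-4)] - 4*[3*6 - (-32)*4] + (-19)*[3*(-4) - 4*4]
  = (-2)*(-104) - 4*(146) + (-19)*(-28) = 156
x = Dx/D = -260/52 = -5, y = Dy/D = -260/52 = -5, z = Dz/D = 156/52 = 3
Check eq1: (-2)(-5) + (4)(-5) + (-3)(3) = -19 = -19 ✓
Check eq2: (3)(-5) + (4)(-5) + (1)(3) = -32 = -32 ✓
Check eq3: (4)(-5) + (-4)(-5) + (2)(3) = 6 = 6 ✓

x = -5, y = -5, z = 3


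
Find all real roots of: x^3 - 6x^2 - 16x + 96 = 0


Let p(x) = x^3 - 6x^2 - 16x + 96. By the rational root theorem (leading coefficient 1), any rational root is an integer divisor of 96: try ±1, ±2, ... in turn.
Test x = 1: value = 75 ≠ 0.
Test x = -1: value = 105 ≠ 0.
Test x = 2: value = 48 ≠ 0.
Test x = -2: value = 96 ≠ 0.
Test x = 3: value = 21 ≠ 0.
Test x = -3: value = 63 ≠ 0.
Test x = 4: value = 0 ✓, so (x - 4) is a factor.
Synthetic division by (x - 4): bring down 1; 1(4) - 6 = -2; (-2)(4) - 16 = -24; (-24)(4) + 96 = 0 → quotient x^2 - 2x - 24, remainder 0.
Solve the quadratic x^2 - 2x - 24 = 0: discriminant = (-2)^2 - 4(1)(-24) = 4 + 96 = 100.
sqrt(100) = 10, so x = (2 ± 10)/2: x = 6 or x = -4.

x = -4, x = 4, x = 6


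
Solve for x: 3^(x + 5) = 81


Express both sides with the same base.
81 = 3^4
Since the bases match, equate exponents: x + 5 = 4
So x = 4 - (5) = -1

x = -1


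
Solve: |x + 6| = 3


An absolute value equation |expr| = 3 gives two cases:
Case 1: x + 6 = 3
  x = -3, so x = -3
Case 2: x + 6 = -3
  x = -9, so x = -9

x = -9, x = -3


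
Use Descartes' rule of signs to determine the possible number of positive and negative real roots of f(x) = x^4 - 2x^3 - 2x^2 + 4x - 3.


Descartes' rule of signs:

For positive roots, count sign changes in f(x) = x^4 - 2x^3 - 2x^2 + 4x - 3:
Signs of coefficients: +, -, -, +, -
Number of sign changes: 3
Possible positive real roots: 3, 1

For negative roots, examine f(-x) = x^4 + 2x^3 - 2x^2 - 4x - 3:
Signs of coefficients: +, +, -, -, -
Number of sign changes: 1
Possible negative real roots: 1

Positive roots: 3 or 1; Negative roots: 1


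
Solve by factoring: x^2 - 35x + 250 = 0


We need two numbers that multiply to 250 and add to -35.
Those numbers are -10 and -25 (since (-10) * (-25) = 250 and (-10) + (-25) = -35).
So x^2 - 35x + 250 = (x - 10)(x - 25) = 0
Setting each factor to zero: x = 10 or x = 25

x = 10, x = 25


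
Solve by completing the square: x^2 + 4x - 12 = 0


Start: x^2 + 4x - 12 = 0
Move constant: x^2 + 4x = 12
Half of 4 is 2, squared is 4
Add 4 to both sides: x^2 + 4x + 4 = 16
(x + 2)^2 = 16
x + 2 = ±4
x = -2 + 4 = 2 or x = -2 - 4 = -6

x = -6, x = 2


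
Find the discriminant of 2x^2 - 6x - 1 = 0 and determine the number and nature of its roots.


For ax^2 + bx + c = 0, discriminant D = b^2 - 4ac
Here a = 2, b = -6, c = -1
D = (-6)^2 - 4(2)(-1) = 36 + 8 = 44

D = 44 > 0 but not a perfect square
The equation has 2 distinct real irrational roots.

Discriminant = 44, 2 distinct real irrational roots


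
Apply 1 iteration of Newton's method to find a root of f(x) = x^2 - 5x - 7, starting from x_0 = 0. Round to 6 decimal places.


Newton's method: x_(n+1) = x_n - f(x_n)/f'(x_n)
f(x) = x^2 - 5x - 7
f'(x) = 2x - 5

Iteration 1:
  f(0.000000) = -7.000000
  f'(0.000000) = -5.000000
  x_1 = 0.000000 - (-7.000000)/(-5.000000) = -1.400000

x_1 = -1.400000


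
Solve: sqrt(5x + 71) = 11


Square both sides: 5x + 71 = 11^2 = 121
5x = 121 - 71 = 50
x = 10
Check: sqrt(5*10 + 71) = sqrt(121) = 11 ✓

x = 10


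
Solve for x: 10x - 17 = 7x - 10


Starting with: 10x - 17 = 7x - 10
Move all x terms to left: (10 - 7)x = -10 + 17
Simplify: 3x = 7
Divide both sides by 3: x = 7/3

x = 7/3


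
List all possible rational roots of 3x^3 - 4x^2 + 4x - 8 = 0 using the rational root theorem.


Rational root theorem: possible roots are ±p/q where:
  p divides the constant term (-8): p ∈ {1, 2, 4, 8}
  q divides the leading coefficient (3): q ∈ {1, 3}

All possible rational roots: -8, -4, -8/3, -2, -4/3, -1, -2/3, -1/3, 1/3, 2/3, 1, 4/3, 2, 8/3, 4, 8

-8, -4, -8/3, -2, -4/3, -1, -2/3, -1/3, 1/3, 2/3, 1, 4/3, 2, 8/3, 4, 8


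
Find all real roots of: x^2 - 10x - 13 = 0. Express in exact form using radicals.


Using the quadratic formula: x = (-b ± sqrt(b^2 - 4ac)) / (2a)
Here a = 1, b = -10, c = -13
Discriminant = b^2 - 4ac = (-10)^2 - 4(1)(-13) = 100 + 52 = 152
Since discriminant = 152 > 0, there are two real roots.
x = (10 ± 2*sqrt(38)) / 2
Simplifying: x = 5 ± sqrt(38)
Numerically: x ≈ 11.1644 or x ≈ -1.1644

x = 5 + sqrt(38) or x = 5 - sqrt(38)


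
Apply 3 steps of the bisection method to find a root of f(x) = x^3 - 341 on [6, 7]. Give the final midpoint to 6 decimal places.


f(x) = x^3 - 341
f(6) = -125 < 0
f(7) = 2 > 0

Step 1: midpoint = (6.000000 + 7.000000)/2 = 6.500000
  f(6.500000) = -66.375000
  f(mid) < 0, so root is in [6.500000, 7.000000]

Step 2: midpoint = (6.500000 + 7.000000)/2 = 6.750000
  f(6.750000) = -33.453125
  f(mid) < 0, so root is in [6.750000, 7.000000]

Step 3: midpoint = (6.750000 + 7.000000)/2 = 6.875000
  f(6.875000) = -16.048828
  f(mid) < 0, so root is in [6.875000, 7.000000]

midpoint = 6.875000


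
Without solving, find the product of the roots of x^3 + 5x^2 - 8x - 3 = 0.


By Vieta's formulas for x^3 + bx^2 + cx + d = 0:
  r1 + r2 + r3 = -b/a = -5
  r1*r2 + r1*r3 + r2*r3 = c/a = -8
  r1*r2*r3 = -d/a = 3


Product = 3


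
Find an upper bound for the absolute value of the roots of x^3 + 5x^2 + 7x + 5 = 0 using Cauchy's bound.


Cauchy's bound: all roots r satisfy |r| <= 1 + max(|a_i/a_n|) for i = 0,...,n-1
where a_n is the leading coefficient.

Coefficients: [1, 5, 7, 5]
Leading coefficient a_n = 1
Ratios |a_i/a_n|: 5, 7, 5
Maximum ratio: 7
Cauchy's bound: |r| <= 1 + 7 = 8

Upper bound = 8


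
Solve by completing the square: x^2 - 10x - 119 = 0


Start: x^2 - 10x - 119 = 0
Move constant: x^2 - 10x = 119
Half of -10 is -5, squared is 25
Add 25 to both sides: x^2 - 10x + 25 = 144
(x - 5)^2 = 144
x - 5 = ±12
x = 5 + 12 = 17 or x = 5 - 12 = -7

x = -7, x = 17


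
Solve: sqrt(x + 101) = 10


Square both sides: x + 101 = 10^2 = 100
x = 100 - 101 = -1
x = -1
Check: sqrt(1*(-1) + 101) = sqrt(100) = 10 ✓

x = -1


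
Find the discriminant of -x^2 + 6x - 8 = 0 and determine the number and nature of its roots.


For ax^2 + bx + c = 0, discriminant D = b^2 - 4ac
Here a = -1, b = 6, c = -8
D = (6)^2 - 4(-1)(-8) = 36 - 32 = 4

D = 4 > 0 and is a perfect square (sqrt = 2)
The equation has 2 distinct real rational roots.

Discriminant = 4, 2 distinct real rational roots


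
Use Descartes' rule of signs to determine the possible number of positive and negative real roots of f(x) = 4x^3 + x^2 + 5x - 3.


Descartes' rule of signs:

For positive roots, count sign changes in f(x) = 4x^3 + x^2 + 5x - 3:
Signs of coefficients: +, +, +, -
Number of sign changes: 1
Possible positive real roots: 1

For negative roots, examine f(-x) = -4x^3 + x^2 - 5x - 3:
Signs of coefficients: -, +, -, -
Number of sign changes: 2
Possible negative real roots: 2, 0

Positive roots: 1; Negative roots: 2 or 0


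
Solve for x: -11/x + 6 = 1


Subtract 6 from both sides: -11/x = -5
Multiply both sides by x: -11 = -5 * x
Divide by -5: x = 11/5

x = 11/5


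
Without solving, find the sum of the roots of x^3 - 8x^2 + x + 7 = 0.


By Vieta's formulas for x^3 + bx^2 + cx + d = 0:
  r1 + r2 + r3 = -b/a = 8
  r1*r2 + r1*r3 + r2*r3 = c/a = 1
  r1*r2*r3 = -d/a = -7


Sum = 8


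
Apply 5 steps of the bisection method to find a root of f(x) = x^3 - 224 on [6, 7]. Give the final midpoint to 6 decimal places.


f(x) = x^3 - 224
f(6) = -8 < 0
f(7) = 119 > 0

Step 1: midpoint = (6.000000 + 7.000000)/2 = 6.500000
  f(6.500000) = 50.625000
  f(mid) > 0, so root is in [6.000000, 6.500000]

Step 2: midpoint = (6.000000 + 6.500000)/2 = 6.250000
  f(6.250000) = 20.140625
  f(mid) > 0, so root is in [6.000000, 6.250000]

Step 3: midpoint = (6.000000 + 6.250000)/2 = 6.125000
  f(6.125000) = 5.783203
  f(mid) > 0, so root is in [6.000000, 6.125000]

Step 4: midpoint = (6.000000 + 6.125000)/2 = 6.062500
  f(6.062500) = -1.179443
  f(mid) < 0, so root is in [6.062500, 6.125000]

Step 5: midpoint = (6.062500 + 6.125000)/2 = 6.093750
  f(6.093750) = 2.284027
  f(mid) > 0, so root is in [6.062500, 6.093750]

midpoint = 6.093750


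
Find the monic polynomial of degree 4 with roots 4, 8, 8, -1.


A monic polynomial with roots 4, 8, 8, -1 is:
p(x) = (x - 4)(x - 8)(x - 8)(x + 1)
After multiplying by (x - 4): x - 4
After multiplying by (x - 8): x^2 - 12x + 32
After multiplying by (x - 8): x^3 - 20x^2 + 128x - 256
After multiplying by (x + 1): x^4 - 19x^3 + 108x^2 - 128x - 256

x^4 - 19x^3 + 108x^2 - 128x - 256


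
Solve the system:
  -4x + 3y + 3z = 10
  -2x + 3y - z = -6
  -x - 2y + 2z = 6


Using Cramer's rule. Expand each determinant along the first row.
D  = (-4)*[3*2 - (-1)*(-2)] - 3*[(-2)*2 - (-1)*(-1)] + 3*[(-2)*(-2) - 3*(-1)]
  = (-4)*(4) - 3*(-5) + 3*(7) = 20
Dx = 10*[3*2 - (-1)*(-2)] - 3*[(-6)*2 - (-1)*6] + 3*[(-6)*(-2) - 3*6]
  = 10*(4) - 3*(-6) + 3*(-6) = 40
Dy = (-4)*[(-6)*2 - (-1)*6] - 10*[(-2)*2 - (-1)*(-1)] + 3*[(-2)*6 - (-6)*(-1)]
  = (-4)*(-6) - 10*(-5) + 3*(-18) = 20
Dz = (-4)*[3*6 - (-6)*(-2)] - 3*[(-2)*6 - (-6)*(-1)] + 10*[(-2)*(-2) - 3*(-1)]
  = (-4)*(6) - 3*(-18) + 10*(7) = 100
x = Dx/D = 40/20 = 2, y = Dy/D = 20/20 = 1, z = Dz/D = 100/20 = 5
Check eq1: (-4)(2) + (3)(1) + (3)(5) = 10 = 10 ✓
Check eq2: (-2)(2) + (3)(1) + (-1)(5) = -6 = -6 ✓
Check eq3: (-1)(2) + (-2)(1) + (2)(5) = 6 = 6 ✓

x = 2, y = 1, z = 5


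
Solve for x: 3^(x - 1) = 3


Express both sides with the same base.
3 = 3^1
Since the bases match, equate exponents: x - 1 = 1
So x = 1 - (-1) = 2

x = 2


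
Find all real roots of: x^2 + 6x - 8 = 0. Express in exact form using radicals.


Using the quadratic formula: x = (-b ± sqrt(b^2 - 4ac)) / (2a)
Here a = 1, b = 6, c = -8
Discriminant = b^2 - 4ac = 6^2 - 4(1)(-8) = 36 + 32 = 68
Since discriminant = 68 > 0, there are two real roots.
x = (-6 ± 2*sqrt(17)) / 2
Simplifying: x = -3 ± sqrt(17)
Numerically: x ≈ 1.1231 or x ≈ -7.1231

x = -3 + sqrt(17) or x = -3 - sqrt(17)


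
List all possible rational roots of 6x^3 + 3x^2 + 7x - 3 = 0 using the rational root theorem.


Rational root theorem: possible roots are ±p/q where:
  p divides the constant term (-3): p ∈ {1, 3}
  q divides the leading coefficient (6): q ∈ {1, 2, 3, 6}

All possible rational roots: -3, -3/2, -1, -1/2, -1/3, -1/6, 1/6, 1/3, 1/2, 1, 3/2, 3

-3, -3/2, -1, -1/2, -1/3, -1/6, 1/6, 1/3, 1/2, 1, 3/2, 3


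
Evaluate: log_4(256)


We need the exponent such that 4^? = 256
4^4 = 256
Therefore log_4(256) = 4

4


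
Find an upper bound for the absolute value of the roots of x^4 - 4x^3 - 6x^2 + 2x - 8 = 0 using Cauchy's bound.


Cauchy's bound: all roots r satisfy |r| <= 1 + max(|a_i/a_n|) for i = 0,...,n-1
where a_n is the leading coefficient.

Coefficients: [1, -4, -6, 2, -8]
Leading coefficient a_n = 1
Ratios |a_i/a_n|: 4, 6, 2, 8
Maximum ratio: 8
Cauchy's bound: |r| <= 1 + 8 = 9

Upper bound = 9


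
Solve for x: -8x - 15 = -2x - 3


Starting with: -8x - 15 = -2x - 3
Move all x terms to left: (-8 + 2)x = -3 + 15
Simplify: -6x = 12
Divide both sides by -6: x = -2

x = -2


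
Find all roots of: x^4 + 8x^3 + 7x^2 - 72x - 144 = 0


Let p(x) = x^4 + 8x^3 + 7x^2 - 72x - 144. By the rational root theorem (leading coefficient 1), any rational root is an integer divisor of 144: try ±1, ±2, ... in turn.
Test x = 1: value = -200 ≠ 0.
Test x = -1: value = -72 ≠ 0.
Test x = 2: value = -180 ≠ 0.
Test x = -2: value = -20 ≠ 0.
Test x = 3: value = 0 ✓, so (x - 3) is a factor.
Synthetic division by (x - 3): bring down 1; 1(3) + 8 = 11; 11(3) + 7 = 40; 40(3) - 72 = 48; 48(3) - 144 = 0 → quotient x^3 + 11x^2 + 40x + 48, remainder 0.
Continue with the quotient x^3 + 11x^2 + 40x + 48 (candidates must divide 48; re-test x = 3 first in case it repeats).
Test x = 3: value = 294 ≠ 0.
Test x = -3: value = 0 ✓, so (x + 3) is a factor.
Synthetic division by (x + 3): bring down 1; 1(-3) + 11 = 8; 8(-3) + 40 = 16; 16(-3) + 48 = 0 → quotient x^2 + 8x + 16, remainder 0.
Solve the quadratic x^2 + 8x + 16 = 0: discriminant = 8^2 - 4(1)(16) = 64 - 64 = 0.
Discriminant = 0, so a double root: x = -8/2 = -4.
Collecting all roots found:

x = -4 (multiplicity 2), x = -3, x = 3


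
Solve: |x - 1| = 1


An absolute value equation |expr| = 1 gives two cases:
Case 1: x - 1 = 1
  x = 2, so x = 2
Case 2: x - 1 = -1
  x = 0, so x = 0

x = 0, x = 2


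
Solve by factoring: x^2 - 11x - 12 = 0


We need two numbers that multiply to -12 and add to -11.
Those numbers are -12 and 1 (since (-12) * 1 = -12 and (-12) + 1 = -11).
So x^2 - 11x - 12 = (x - 12)(x + 1) = 0
Setting each factor to zero: x = 12 or x = -1

x = -1, x = 12


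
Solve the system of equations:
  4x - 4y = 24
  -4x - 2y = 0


Using Cramer's rule:
Determinant D = (4)(-2) - (-4)(-4) = -8 - 16 = -24
Dx = (24)(-2) - (0)(-4) = -48 - 0 = -48
Dy = (4)(0) - (-4)(24) = 0 + 96 = 96
x = Dx/D = -48/-24 = 2
y = Dy/D = 96/-24 = -4

x = 2, y = -4


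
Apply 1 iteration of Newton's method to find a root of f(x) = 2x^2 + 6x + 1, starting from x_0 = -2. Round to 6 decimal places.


Newton's method: x_(n+1) = x_n - f(x_n)/f'(x_n)
f(x) = 2x^2 + 6x + 1
f'(x) = 4x + 6

Iteration 1:
  f(-2.000000) = -3.000000
  f'(-2.000000) = -2.000000
  x_1 = -2.000000 - (-3.000000)/(-2.000000) = -3.500000

x_1 = -3.500000


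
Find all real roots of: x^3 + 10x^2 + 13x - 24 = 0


Let p(x) = x^3 + 10x^2 + 13x - 24. By the rational root theorem (leading coefficient 1), any rational root is an integer divisor of 24: try ±1, ±2, ... in turn.
Test x = 1: value = 0 ✓, so (x - 1) is a factor.
Synthetic division by (x - 1): bring down 1; 1(1) + 10 = 11; 11(1) + 13 = 24; 24(1) - 24 = 0 → quotient x^2 + 11x + 24, remainder 0.
Solve the quadratic x^2 + 11x + 24 = 0: discriminant = 11^2 - 4(1)(24) = 121 - 96 = 25.
sqrt(25) = 5, so x = (-11 ± 5)/2: x = -3 or x = -8.

x = -8, x = -3, x = 1


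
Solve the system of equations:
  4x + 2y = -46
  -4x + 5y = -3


Using Cramer's rule:
Determinant D = (4)(5) - (-4)(2) = 20 + 8 = 28
Dx = (-46)(5) - (-3)(2) = -230 + 6 = -224
Dy = (4)(-3) - (-4)(-46) = -12 - 184 = -196
x = Dx/D = -224/28 = -8
y = Dy/D = -196/28 = -7

x = -8, y = -7


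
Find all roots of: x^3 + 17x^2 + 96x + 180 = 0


Let p(x) = x^3 + 17x^2 + 96x + 180. By the rational root theorem (leading coefficient 1), any rational root is an integer divisor of 180: try ±1, ±2, ... in turn.
Test x = 1: value = 294 ≠ 0.
Test x = -1: value = 100 ≠ 0.
Test x = 2: value = 448 ≠ 0.
Test x = -2: value = 48 ≠ 0.
Test x = 3: value = 648 ≠ 0.
Test x = -3: value = 18 ≠ 0.
Test x = 4: value = 900 ≠ 0.
Test x = -4: value = 4 ≠ 0.
Test x = 5: value = 1210 ≠ 0.
Test x = -5: value = 0 ✓, so (x + 5) is a factor.
Synthetic division by (x + 5): bring down 1; 1(-5) + 17 = 12; 12(-5) + 96 = 36; 36(-5) + 180 = 0 → quotient x^2 + 12x + 36, remainder 0.
Solve the quadratic x^2 + 12x + 36 = 0: discriminant = 12^2 - 4(1)(36) = 144 - 144 = 0.
Discriminant = 0, so a double root: x = -12/2 = -6.
Collecting all roots found:

x = -6 (multiplicity 2), x = -5


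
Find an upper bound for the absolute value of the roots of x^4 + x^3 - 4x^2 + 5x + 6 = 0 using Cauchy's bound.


Cauchy's bound: all roots r satisfy |r| <= 1 + max(|a_i/a_n|) for i = 0,...,n-1
where a_n is the leading coefficient.

Coefficients: [1, 1, -4, 5, 6]
Leading coefficient a_n = 1
Ratios |a_i/a_n|: 1, 4, 5, 6
Maximum ratio: 6
Cauchy's bound: |r| <= 1 + 6 = 7

Upper bound = 7


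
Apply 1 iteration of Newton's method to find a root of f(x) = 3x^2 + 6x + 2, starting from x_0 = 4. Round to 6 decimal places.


Newton's method: x_(n+1) = x_n - f(x_n)/f'(x_n)
f(x) = 3x^2 + 6x + 2
f'(x) = 6x + 6

Iteration 1:
  f(4.000000) = 74.000000
  f'(4.000000) = 30.000000
  x_1 = 4.000000 - (74.000000)/(30.000000) = 1.533333

x_1 = 1.533333


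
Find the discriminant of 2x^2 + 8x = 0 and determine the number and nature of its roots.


For ax^2 + bx + c = 0, discriminant D = b^2 - 4ac
Here a = 2, b = 8, c = 0
D = (8)^2 - 4(2)(0) = 64 - 0 = 64

D = 64 > 0 and is a perfect square (sqrt = 8)
The equation has 2 distinct real rational roots.

Discriminant = 64, 2 distinct real rational roots


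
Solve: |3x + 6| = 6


An absolute value equation |expr| = 6 gives two cases:
Case 1: 3x + 6 = 6
  3x = 0, so x = 0
Case 2: 3x + 6 = -6
  3x = -12, so x = -4

x = -4, x = 0


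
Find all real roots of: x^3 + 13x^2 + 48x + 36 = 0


Let p(x) = x^3 + 13x^2 + 48x + 36. By the rational root theorem (leading coefficient 1), any rational root is an integer divisor of 36: try ±1, ±2, ... in turn.
Test x = 1: value = 98 ≠ 0.
Test x = -1: value = 0 ✓, so (x + 1) is a factor.
Synthetic division by (x + 1): bring down 1; 1(-1) + 13 = 12; 12(-1) + 48 = 36; 36(-1) + 36 = 0 → quotient x^2 + 12x + 36, remainder 0.
Solve the quadratic x^2 + 12x + 36 = 0: discriminant = 12^2 - 4(1)(36) = 144 - 144 = 0.
Discriminant = 0, so a double root: x = -12/2 = -6.

x = -6 (multiplicity 2), x = -1


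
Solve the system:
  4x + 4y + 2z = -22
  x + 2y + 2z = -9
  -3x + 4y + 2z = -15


Using Cramer's rule. Expand each determinant along the first row.
D  = 4*[2*2 - 2*4] - 4*[1*2 - 2*(-3)] + 2*[1*4 - 2*(-3)]
  = 4*(-4) - 4*(8) + 2*(10) = -28
Dx = (-22)*[2*2 - 2*4] - 4*[(-9)*2 - 2*(-15)] + 2*[(-9)*4 - 2*(-15)]
  = (-22)*(-4) - 4*(12) + 2*(-6) = 28
Dy = 4*[(-9)*2 - 2*(-15)] - (-22)*[1*2 - 2*(-3)] + 2*[1*(-15) - (-9)*(-3)]
  = 4*(12) - (-22)*(8) + 2*(-42) = 140
Dz = 4*[2*(-15) - (-9)*4] - 4*[1*(-15) - (-9)*(-3)] + (-22)*[1*4 - 2*(-3)]
  = 4*(6) - 4*(-42) + (-22)*(10) = -28
x = Dx/D = 28/-28 = -1, y = Dy/D = 140/-28 = -5, z = Dz/D = -28/-28 = 1
Check eq1: (4)(-1) + (4)(-5) + (2)(1) = -22 = -22 ✓
Check eq2: (1)(-1) + (2)(-5) + (2)(1) = -9 = -9 ✓
Check eq3: (-3)(-1) + (4)(-5) + (2)(1) = -15 = -15 ✓

x = -1, y = -5, z = 1


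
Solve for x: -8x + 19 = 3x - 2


Starting with: -8x + 19 = 3x - 2
Move all x terms to left: (-8 - 3)x = -2 - 19
Simplify: -11x = -21
Divide both sides by -11: x = 21/11

x = 21/11


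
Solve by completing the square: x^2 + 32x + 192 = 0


Start: x^2 + 32x + 192 = 0
Move constant: x^2 + 32x = -192
Half of 32 is 16, squared is 256
Add 256 to both sides: x^2 + 32x + 256 = 64
(x + 16)^2 = 64
x + 16 = ±8
x = -16 + 8 = -8 or x = -16 - 8 = -24

x = -24, x = -8


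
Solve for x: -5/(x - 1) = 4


Multiply both sides by (x - 1): -5 = 4(x - 1)
Distribute: -5 = 4x - 4
4x = -5 + 4 = -1
x = -1/4

x = -1/4


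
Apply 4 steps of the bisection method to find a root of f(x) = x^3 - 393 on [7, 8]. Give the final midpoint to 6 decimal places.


f(x) = x^3 - 393
f(7) = -50 < 0
f(8) = 119 > 0

Step 1: midpoint = (7.000000 + 8.000000)/2 = 7.500000
  f(7.500000) = 28.875000
  f(mid) > 0, so root is in [7.000000, 7.500000]

Step 2: midpoint = (7.000000 + 7.500000)/2 = 7.250000
  f(7.250000) = -11.921875
  f(mid) < 0, so root is in [7.250000, 7.500000]

Step 3: midpoint = (7.250000 + 7.500000)/2 = 7.375000
  f(7.375000) = 8.130859
  f(mid) > 0, so root is in [7.250000, 7.375000]

Step 4: midpoint = (7.250000 + 7.375000)/2 = 7.312500
  f(7.312500) = -1.981201
  f(mid) < 0, so root is in [7.312500, 7.375000]

midpoint = 7.312500


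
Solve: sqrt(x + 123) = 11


Square both sides: x + 123 = 11^2 = 121
x = 121 - 123 = -2
x = -2
Check: sqrt(1*(-2) + 123) = sqrt(121) = 11 ✓

x = -2


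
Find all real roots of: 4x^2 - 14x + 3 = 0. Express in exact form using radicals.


Using the quadratic formula: x = (-b ± sqrt(b^2 - 4ac)) / (2a)
Here a = 4, b = -14, c = 3
Discriminant = b^2 - 4ac = (-14)^2 - 4(4)(3) = 196 - 48 = 148
Since discriminant = 148 > 0, there are two real roots.
x = (14 ± 2*sqrt(37)) / 8
Simplifying: x = (7 ± sqrt(37)) / 4
Numerically: x ≈ 3.2707 or x ≈ 0.2293

x = (7 + sqrt(37)) / 4 or x = (7 - sqrt(37)) / 4


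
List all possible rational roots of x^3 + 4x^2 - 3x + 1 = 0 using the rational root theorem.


Rational root theorem: possible roots are ±p/q where:
  p divides the constant term (1): p ∈ {1}
  q divides the leading coefficient (1): q ∈ {1}

All possible rational roots: -1, 1

-1, 1


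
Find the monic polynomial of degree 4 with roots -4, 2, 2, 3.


A monic polynomial with roots -4, 2, 2, 3 is:
p(x) = (x + 4)(x - 2)(x - 2)(x - 3)
After multiplying by (x + 4): x + 4
After multiplying by (x - 2): x^2 + 2x - 8
After multiplying by (x - 2): x^3 - 12x + 16
After multiplying by (x - 3): x^4 - 3x^3 - 12x^2 + 52x - 48

x^4 - 3x^3 - 12x^2 + 52x - 48


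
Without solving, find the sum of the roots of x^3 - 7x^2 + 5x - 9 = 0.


By Vieta's formulas for x^3 + bx^2 + cx + d = 0:
  r1 + r2 + r3 = -b/a = 7
  r1*r2 + r1*r3 + r2*r3 = c/a = 5
  r1*r2*r3 = -d/a = 9


Sum = 7


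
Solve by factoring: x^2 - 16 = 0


We need two numbers that multiply to -16 and add to 0.
Those numbers are -4 and 4 (since (-4) * 4 = -16 and (-4) + 4 = 0).
So x^2 - 16 = (x - 4)(x + 4) = 0
Setting each factor to zero: x = 4 or x = -4

x = -4, x = 4


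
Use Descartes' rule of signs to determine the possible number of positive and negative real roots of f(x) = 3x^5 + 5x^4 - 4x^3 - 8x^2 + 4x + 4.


Descartes' rule of signs:

For positive roots, count sign changes in f(x) = 3x^5 + 5x^4 - 4x^3 - 8x^2 + 4x + 4:
Signs of coefficients: +, +, -, -, +, +
Number of sign changes: 2
Possible positive real roots: 2, 0

For negative roots, examine f(-x) = -3x^5 + 5x^4 + 4x^3 - 8x^2 - 4x + 4:
Signs of coefficients: -, +, +, -, -, +
Number of sign changes: 3
Possible negative real roots: 3, 1

Positive roots: 2 or 0; Negative roots: 3 or 1


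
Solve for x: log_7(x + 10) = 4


Convert to exponential form: x + 10 = 7^4 = 2401
x = 2401 - 10 = 2391
Check: log_7(2391 + 10) = log_7(2401) = log_7(2401) = 4 ✓

x = 2391


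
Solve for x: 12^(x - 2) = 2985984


Express both sides with the same base.
2985984 = 12^6
Since the bases match, equate exponents: x - 2 = 6
So x = 6 - (-2) = 8

x = 8


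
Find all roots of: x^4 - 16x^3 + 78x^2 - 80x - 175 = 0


Let p(x) = x^4 - 16x^3 + 78x^2 - 80x - 175. By the rational root theorem (leading coefficient 1), any rational root is an integer divisor of 175: try ±1, ±2, ... in turn.
Test x = 1: value = -192 ≠ 0.
Test x = -1: value = 0 ✓, so (x + 1) is a factor.
Synthetic division by (x + 1): bring down 1; 1(-1) - 16 = -17; (-17)(-1) + 78 = 95; 95(-1) - 80 = -175; (-175)(-1) - 175 = 0 → quotient x^3 - 17x^2 + 95x - 175, remainder 0.
Continue with the quotient x^3 - 17x^2 + 95x - 175 (candidates must divide 175; re-test x = -1 first in case it repeats).
Test x = -1: value = -288 ≠ 0.
Test x = 5: value = 0 ✓, so (x - 5) is a factor.
Synthetic division by (x - 5): bring down 1; 1(5) - 17 = -12; (-12)(5) + 95 = 35; 35(5) - 175 = 0 → quotient x^2 - 12x + 35, remainder 0.
Solve the quadratic x^2 - 12x + 35 = 0: discriminant = (-12)^2 - 4(1)(35) = 144 - 140 = 4.
sqrt(4) = 2, so x = (12 ± 2)/2: x = 7 or x = 5.
Collecting all roots found:

x = -1, x = 5 (multiplicity 2), x = 7


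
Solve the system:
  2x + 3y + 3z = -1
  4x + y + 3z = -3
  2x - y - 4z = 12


Using Cramer's rule. Expand each determinant along the first row.
D  = 2*[1*(-4) - 3*(-1)] - 3*[4*(-4) - 3*2] + 3*[4*(-1) - 1*2]
  = 2*(-1) - 3*(-22) + 3*(-6) = 46
Dx = (-1)*[1*(-4) - 3*(-1)] - 3*[(-3)*(-4) - 3*12] + 3*[(-3)*(-1) - 1*12]
  = (-1)*(-1) - 3*(-24) + 3*(-9) = 46
Dy = 2*[(-3)*(-4) - 3*12] - (-1)*[4*(-4) - 3*2] + 3*[4*12 - (-3)*2]
  = 2*(-24) - (-1)*(-22) + 3*(54) = 92
Dz = 2*[1*12 - (-3)*(-1)] - 3*[4*12 - (-3)*2] + (-1)*[4*(-1) - 1*2]
  = 2*(9) - 3*(54) + (-1)*(-6) = -138
x = Dx/D = 46/46 = 1, y = Dy/D = 92/46 = 2, z = Dz/D = -138/46 = -3
Check eq1: (2)(1) + (3)(2) + (3)(-3) = -1 = -1 ✓
Check eq2: (4)(1) + (1)(2) + (3)(-3) = -3 = -3 ✓
Check eq3: (2)(1) + (-1)(2) + (-4)(-3) = 12 = 12 ✓

x = 1, y = 2, z = -3


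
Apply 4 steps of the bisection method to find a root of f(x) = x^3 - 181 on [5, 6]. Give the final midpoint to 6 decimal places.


f(x) = x^3 - 181
f(5) = -56 < 0
f(6) = 35 > 0

Step 1: midpoint = (5.000000 + 6.000000)/2 = 5.500000
  f(5.500000) = -14.625000
  f(mid) < 0, so root is in [5.500000, 6.000000]

Step 2: midpoint = (5.500000 + 6.000000)/2 = 5.750000
  f(5.750000) = 9.109375
  f(mid) > 0, so root is in [5.500000, 5.750000]

Step 3: midpoint = (5.500000 + 5.750000)/2 = 5.625000
  f(5.625000) = -3.021484
  f(mid) < 0, so root is in [5.625000, 5.750000]

Step 4: midpoint = (5.625000 + 5.750000)/2 = 5.687500
  f(5.687500) = 2.977295
  f(mid) > 0, so root is in [5.625000, 5.687500]

midpoint = 5.687500


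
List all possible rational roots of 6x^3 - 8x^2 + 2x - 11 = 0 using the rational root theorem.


Rational root theorem: possible roots are ±p/q where:
  p divides the constant term (-11): p ∈ {1, 11}
  q divides the leading coefficient (6): q ∈ {1, 2, 3, 6}

All possible rational roots: -11, -11/2, -11/3, -11/6, -1, -1/2, -1/3, -1/6, 1/6, 1/3, 1/2, 1, 11/6, 11/3, 11/2, 11

-11, -11/2, -11/3, -11/6, -1, -1/2, -1/3, -1/6, 1/6, 1/3, 1/2, 1, 11/6, 11/3, 11/2, 11


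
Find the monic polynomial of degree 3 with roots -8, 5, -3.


A monic polynomial with roots -8, 5, -3 is:
p(x) = (x + 8)(x - 5)(x + 3)
After multiplying by (x + 8): x + 8
After multiplying by (x - 5): x^2 + 3x - 40
After multiplying by (x + 3): x^3 + 6x^2 - 31x - 120

x^3 + 6x^2 - 31x - 120


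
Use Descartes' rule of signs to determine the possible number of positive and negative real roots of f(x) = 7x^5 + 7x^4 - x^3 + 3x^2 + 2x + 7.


Descartes' rule of signs:

For positive roots, count sign changes in f(x) = 7x^5 + 7x^4 - x^3 + 3x^2 + 2x + 7:
Signs of coefficients: +, +, -, +, +, +
Number of sign changes: 2
Possible positive real roots: 2, 0

For negative roots, examine f(-x) = -7x^5 + 7x^4 + x^3 + 3x^2 - 2x + 7:
Signs of coefficients: -, +, +, +, -, +
Number of sign changes: 3
Possible negative real roots: 3, 1

Positive roots: 2 or 0; Negative roots: 3 or 1


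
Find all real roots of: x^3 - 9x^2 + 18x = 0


The constant term is 0, so x = 0 is a root. Factor out x:
  x(x^2 - 9x + 18) = 0
Solve the quadratic x^2 - 9x + 18 = 0: discriminant = (-9)^2 - 4(1)(18) = 81 - 72 = 9.
sqrt(9) = 3, so x = (9 ± 3)/2: x = 6 or x = 3.

x = 0, x = 3, x = 6


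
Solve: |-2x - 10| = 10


An absolute value equation |expr| = 10 gives two cases:
Case 1: -2x - 10 = 10
  -2x = 20, so x = -10
Case 2: -2x - 10 = -10
  -2x = 0, so x = 0

x = -10, x = 0


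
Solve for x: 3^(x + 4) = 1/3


Express both sides with the same base.
1/3 = 3^(-1)
Since the bases match, equate exponents: x + 4 = -1
So x = -1 - (4) = -5

x = -5


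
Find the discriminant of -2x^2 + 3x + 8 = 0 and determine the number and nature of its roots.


For ax^2 + bx + c = 0, discriminant D = b^2 - 4ac
Here a = -2, b = 3, c = 8
D = (3)^2 - 4(-2)(8) = 9 + 64 = 73

D = 73 > 0 but not a perfect square
The equation has 2 distinct real irrational roots.

Discriminant = 73, 2 distinct real irrational roots


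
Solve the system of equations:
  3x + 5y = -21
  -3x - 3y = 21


Using Cramer's rule:
Determinant D = (3)(-3) - (-3)(5) = -9 + 15 = 6
Dx = (-21)(-3) - (21)(5) = 63 - 105 = -42
Dy = (3)(21) - (-3)(-21) = 63 - 63 = 0
x = Dx/D = -42/6 = -7
y = Dy/D = 0/6 = 0

x = -7, y = 0


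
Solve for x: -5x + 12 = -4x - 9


Starting with: -5x + 12 = -4x - 9
Move all x terms to left: (-5 + 4)x = -9 - 12
Simplify: -x = -21
Divide both sides by -1: x = 21

x = 21


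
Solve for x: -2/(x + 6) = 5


Multiply both sides by (x + 6): -2 = 5(x + 6)
Distribute: -2 = 5x + 30
5x = -2 - 30 = -32
x = -32/5

x = -32/5


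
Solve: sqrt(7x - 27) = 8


Square both sides: 7x - 27 = 8^2 = 64
7x = 64 + 27 = 91
x = 13
Check: sqrt(7*13 - 27) = sqrt(64) = 8 ✓

x = 13


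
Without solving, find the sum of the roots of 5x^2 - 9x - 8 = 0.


By Vieta's formulas for ax^2 + bx + c = 0:
  Sum of roots = -b/a
  Product of roots = c/a

Here a = 5, b = -9, c = -8
Sum = -(-9)/5 = 9/5
Product = -8/5 = -8/5

Sum = 9/5


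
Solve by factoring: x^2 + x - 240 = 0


We need two numbers that multiply to -240 and add to 1.
Those numbers are -15 and 16 (since (-15) * 16 = -240 and (-15) + 16 = 1).
So x^2 + x - 240 = (x - 15)(x + 16) = 0
Setting each factor to zero: x = 15 or x = -16

x = -16, x = 15


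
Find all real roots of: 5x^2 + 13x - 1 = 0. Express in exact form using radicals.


Using the quadratic formula: x = (-b ± sqrt(b^2 - 4ac)) / (2a)
Here a = 5, b = 13, c = -1
Discriminant = b^2 - 4ac = 13^2 - 4(5)(-1) = 169 + 20 = 189
Since discriminant = 189 > 0, there are two real roots.
x = (-13 ± 3*sqrt(21)) / 10
Numerically: x ≈ 0.0748 or x ≈ -2.6748

x = (-13 + 3*sqrt(21)) / 10 or x = (-13 - 3*sqrt(21)) / 10


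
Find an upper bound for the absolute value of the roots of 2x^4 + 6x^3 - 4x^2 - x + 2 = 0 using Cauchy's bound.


Cauchy's bound: all roots r satisfy |r| <= 1 + max(|a_i/a_n|) for i = 0,...,n-1
where a_n is the leading coefficient.

Coefficients: [2, 6, -4, -1, 2]
Leading coefficient a_n = 2
Ratios |a_i/a_n|: 3, 2, 1/2, 1
Maximum ratio: 3
Cauchy's bound: |r| <= 1 + 3 = 4

Upper bound = 4


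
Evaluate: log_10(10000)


We need the exponent such that 10^? = 10000
10^4 = 10000
Therefore log_10(10000) = 4

4


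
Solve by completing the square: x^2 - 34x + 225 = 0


Start: x^2 - 34x + 225 = 0
Move constant: x^2 - 34x = -225
Half of -34 is -17, squared is 289
Add 289 to both sides: x^2 - 34x + 289 = 64
(x - 17)^2 = 64
x - 17 = ±8
x = 17 + 8 = 25 or x = 17 - 8 = 9

x = 9, x = 25


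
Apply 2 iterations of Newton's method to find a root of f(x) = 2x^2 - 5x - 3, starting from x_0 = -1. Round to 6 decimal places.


Newton's method: x_(n+1) = x_n - f(x_n)/f'(x_n)
f(x) = 2x^2 - 5x - 3
f'(x) = 4x - 5

Iteration 1:
  f(-1.000000) = 4.000000
  f'(-1.000000) = -9.000000
  x_1 = -1.000000 - (4.000000)/(-9.000000) = -0.555556

Iteration 2:
  f(-0.555556) = 0.395062
  f'(-0.555556) = -7.222222
  x_2 = -0.555556 - (0.395062)/(-7.222222) = -0.500855

x_2 = -0.500855


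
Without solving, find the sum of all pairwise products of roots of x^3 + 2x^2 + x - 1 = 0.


By Vieta's formulas for x^3 + bx^2 + cx + d = 0:
  r1 + r2 + r3 = -b/a = -2
  r1*r2 + r1*r3 + r2*r3 = c/a = 1
  r1*r2*r3 = -d/a = 1


Sum of pairwise products = 1


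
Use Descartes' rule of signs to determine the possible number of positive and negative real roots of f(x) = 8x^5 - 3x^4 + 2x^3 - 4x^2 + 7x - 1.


Descartes' rule of signs:

For positive roots, count sign changes in f(x) = 8x^5 - 3x^4 + 2x^3 - 4x^2 + 7x - 1:
Signs of coefficients: +, -, +, -, +, -
Number of sign changes: 5
Possible positive real roots: 5, 3, 1

For negative roots, examine f(-x) = -8x^5 - 3x^4 - 2x^3 - 4x^2 - 7x - 1:
Signs of coefficients: -, -, -, -, -, -
Number of sign changes: 0
Possible negative real roots: 0

Positive roots: 5 or 3 or 1; Negative roots: 0


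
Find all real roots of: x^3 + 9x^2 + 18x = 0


The constant term is 0, so x = 0 is a root. Factor out x:
  x(x^2 + 9x + 18) = 0
Solve the quadratic x^2 + 9x + 18 = 0: discriminant = 9^2 - 4(1)(18) = 81 - 72 = 9.
sqrt(9) = 3, so x = (-9 ± 3)/2: x = -3 or x = -6.

x = -6, x = -3, x = 0


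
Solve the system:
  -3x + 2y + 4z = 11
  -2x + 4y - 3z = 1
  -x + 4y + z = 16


Using Cramer's rule. Expand each determinant along the first row.
D  = (-3)*[4*1 - (-3)*4] - 2*[(-2)*1 - (-3)*(-1)] + 4*[(-2)*4 - 4*(-1)]
  = (-3)*(16) - 2*(-5) + 4*(-4) = -54
Dx = 11*[4*1 - (-3)*4] - 2*[1*1 - (-3)*16] + 4*[1*4 - 4*16]
  = 11*(16) - 2*(49) + 4*(-60) = -162
Dy = (-3)*[1*1 - (-3)*16] - 11*[(-2)*1 - (-3)*(-1)] + 4*[(-2)*16 - 1*(-1)]
  = (-3)*(49) - 11*(-5) + 4*(-31) = -216
Dz = (-3)*[4*16 - 1*4] - 2*[(-2)*16 - 1*(-1)] + 11*[(-2)*4 - 4*(-1)]
  = (-3)*(60) - 2*(-31) + 11*(-4) = -162
x = Dx/D = -162/-54 = 3, y = Dy/D = -216/-54 = 4, z = Dz/D = -162/-54 = 3
Check eq1: (-3)(3) + (2)(4) + (4)(3) = 11 = 11 ✓
Check eq2: (-2)(3) + (4)(4) + (-3)(3) = 1 = 1 ✓
Check eq3: (-1)(3) + (4)(4) + (1)(3) = 16 = 16 ✓

x = 3, y = 4, z = 3
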